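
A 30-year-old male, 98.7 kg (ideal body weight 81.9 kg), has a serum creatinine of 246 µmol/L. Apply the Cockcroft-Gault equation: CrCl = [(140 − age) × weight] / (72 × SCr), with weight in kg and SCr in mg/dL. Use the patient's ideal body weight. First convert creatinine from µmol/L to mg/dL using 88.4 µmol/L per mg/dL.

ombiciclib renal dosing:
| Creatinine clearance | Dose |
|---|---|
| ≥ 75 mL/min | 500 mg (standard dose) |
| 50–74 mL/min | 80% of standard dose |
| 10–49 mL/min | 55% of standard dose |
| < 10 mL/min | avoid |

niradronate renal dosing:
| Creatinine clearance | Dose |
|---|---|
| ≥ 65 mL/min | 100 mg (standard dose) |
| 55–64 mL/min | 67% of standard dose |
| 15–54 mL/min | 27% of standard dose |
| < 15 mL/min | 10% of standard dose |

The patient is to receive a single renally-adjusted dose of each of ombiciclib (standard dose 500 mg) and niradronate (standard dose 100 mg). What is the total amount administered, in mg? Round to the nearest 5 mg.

300 mg

SCr = 246 / 88.4 = 2.783 mg/dL
CrCl = (140 − 30) × 81.9 / (72 × 2.783) = 9009.0 / 200.38 ≈ 45.0 mL/min
CrCl ≈ 45 mL/min.
ombiciclib: 10–49 mL/min → 55% of 500 mg = 275 mg.
niradronate: 15–54 mL/min → 27% of 100 mg = 27 mg.
Total = 275 + 27 = 302 mg.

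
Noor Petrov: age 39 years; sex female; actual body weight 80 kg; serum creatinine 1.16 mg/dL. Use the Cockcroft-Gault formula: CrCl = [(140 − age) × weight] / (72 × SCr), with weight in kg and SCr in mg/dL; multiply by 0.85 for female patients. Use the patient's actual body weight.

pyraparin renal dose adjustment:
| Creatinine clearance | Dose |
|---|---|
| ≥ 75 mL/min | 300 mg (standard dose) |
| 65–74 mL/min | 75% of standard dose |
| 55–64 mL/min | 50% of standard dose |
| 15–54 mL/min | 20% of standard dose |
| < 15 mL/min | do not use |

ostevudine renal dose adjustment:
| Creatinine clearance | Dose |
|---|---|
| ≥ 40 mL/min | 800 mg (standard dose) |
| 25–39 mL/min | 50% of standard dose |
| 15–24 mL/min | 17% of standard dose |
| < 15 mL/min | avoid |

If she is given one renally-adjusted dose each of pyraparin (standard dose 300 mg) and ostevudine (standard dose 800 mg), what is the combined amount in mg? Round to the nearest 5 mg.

1100 mg

CrCl = (140 − 39) × 80 / (72 × 1.16) × 0.85 = 8080.0 / 83.52 × 0.85 ≈ 82.2 mL/min
CrCl ≈ 82 mL/min.
pyraparin: ≥ 75 mL/min → 100% of 300 mg = 300 mg.
ostevudine: ≥ 40 mL/min → 100% of 800 mg = 800 mg.
Total = 300 + 800 = 1100 mg.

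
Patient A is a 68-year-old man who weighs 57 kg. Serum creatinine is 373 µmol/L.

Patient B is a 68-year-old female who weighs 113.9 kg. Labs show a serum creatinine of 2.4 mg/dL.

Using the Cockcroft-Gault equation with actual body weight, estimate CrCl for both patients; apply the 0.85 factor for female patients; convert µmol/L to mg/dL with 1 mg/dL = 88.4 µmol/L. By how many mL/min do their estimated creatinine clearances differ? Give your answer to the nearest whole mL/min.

Patient A: SCr = 373 / 88.4 = 4.219 mg/dL
Patient A: CrCl = (140 − 68) × 57 / (72 × 4.219) = 4104.0 / 303.77 ≈ 13.5 mL/min
Patient B: CrCl = (140 − 68) × 113.9 / (72 × 2.4) × 0.85 = 8200.8 / 172.80 × 0.85 ≈ 40.3 mL/min
|13.5 − 40.3| = 26.8 mL/min

27 mL/min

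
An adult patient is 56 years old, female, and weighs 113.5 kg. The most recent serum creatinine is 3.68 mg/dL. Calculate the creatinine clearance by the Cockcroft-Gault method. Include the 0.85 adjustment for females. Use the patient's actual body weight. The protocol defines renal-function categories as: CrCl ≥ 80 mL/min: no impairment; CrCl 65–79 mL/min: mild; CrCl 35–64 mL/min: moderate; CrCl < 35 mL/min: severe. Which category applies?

severe

CrCl = (140 − 56) × 113.5 / (72 × 3.68) × 0.85 = 9534.0 / 264.96 × 0.85 ≈ 30.6 mL/min
31 mL/min falls in the 'severe' range.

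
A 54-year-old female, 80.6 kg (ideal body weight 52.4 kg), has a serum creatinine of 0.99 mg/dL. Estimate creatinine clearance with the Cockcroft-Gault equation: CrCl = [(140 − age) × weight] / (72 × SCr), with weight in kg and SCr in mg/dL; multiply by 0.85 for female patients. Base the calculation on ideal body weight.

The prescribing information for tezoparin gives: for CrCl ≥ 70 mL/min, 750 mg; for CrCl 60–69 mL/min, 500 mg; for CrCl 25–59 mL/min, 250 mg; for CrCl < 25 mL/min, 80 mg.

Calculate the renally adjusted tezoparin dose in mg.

CrCl = (140 − 54) × 52.4 / (72 × 0.99) × 0.85 = 4506.4 / 71.28 × 0.85 ≈ 53.7 mL/min
CrCl ≈ 54 mL/min → bracket 25–59 mL/min.
Dose for this bracket: 250 mg.

250 mg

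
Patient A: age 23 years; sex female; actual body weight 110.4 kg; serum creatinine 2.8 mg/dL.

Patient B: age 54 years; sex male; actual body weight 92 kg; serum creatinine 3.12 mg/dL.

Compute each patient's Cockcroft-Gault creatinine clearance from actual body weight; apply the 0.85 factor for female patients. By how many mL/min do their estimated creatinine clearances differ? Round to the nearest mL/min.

19 mL/min

Patient A: CrCl = (140 − 23) × 110.4 / (72 × 2.8) × 0.85 = 12916.8 / 201.60 × 0.85 ≈ 54.5 mL/min
Patient B: CrCl = (140 − 54) × 92 / (72 × 3.12) = 7912.0 / 224.64 ≈ 35.2 mL/min
|54.5 − 35.2| = 19.3 mL/min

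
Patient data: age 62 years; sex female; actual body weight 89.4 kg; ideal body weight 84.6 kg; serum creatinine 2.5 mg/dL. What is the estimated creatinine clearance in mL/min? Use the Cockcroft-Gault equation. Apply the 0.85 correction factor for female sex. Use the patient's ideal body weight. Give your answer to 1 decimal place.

CrCl = (140 − 62) × 84.6 / (72 × 2.5) × 0.85 = 6598.8 / 180.00 × 0.85 ≈ 31.2 mL/min

31.2 mL/min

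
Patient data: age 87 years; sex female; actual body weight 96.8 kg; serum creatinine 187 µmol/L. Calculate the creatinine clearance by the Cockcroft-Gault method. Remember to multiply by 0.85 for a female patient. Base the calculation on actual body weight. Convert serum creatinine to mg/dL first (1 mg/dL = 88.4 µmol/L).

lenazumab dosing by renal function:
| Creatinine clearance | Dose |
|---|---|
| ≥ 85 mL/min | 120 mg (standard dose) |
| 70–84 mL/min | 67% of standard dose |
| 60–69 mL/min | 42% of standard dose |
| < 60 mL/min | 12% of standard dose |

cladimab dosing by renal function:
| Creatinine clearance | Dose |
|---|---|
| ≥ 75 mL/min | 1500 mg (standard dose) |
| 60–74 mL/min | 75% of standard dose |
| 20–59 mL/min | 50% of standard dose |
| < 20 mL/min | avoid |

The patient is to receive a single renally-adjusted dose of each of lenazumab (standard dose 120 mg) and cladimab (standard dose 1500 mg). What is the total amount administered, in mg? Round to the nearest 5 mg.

765 mg

SCr = 187 / 88.4 = 2.115 mg/dL
CrCl = (140 − 87) × 96.8 / (72 × 2.115) × 0.85 = 5130.4 / 152.28 × 0.85 ≈ 28.6 mL/min
CrCl ≈ 29 mL/min.
lenazumab: < 60 mL/min → 12% of 120 mg = 14.4 mg.
cladimab: 20–59 mL/min → 50% of 1500 mg = 750 mg.
Total = 14.4 + 750 = 764.4 mg.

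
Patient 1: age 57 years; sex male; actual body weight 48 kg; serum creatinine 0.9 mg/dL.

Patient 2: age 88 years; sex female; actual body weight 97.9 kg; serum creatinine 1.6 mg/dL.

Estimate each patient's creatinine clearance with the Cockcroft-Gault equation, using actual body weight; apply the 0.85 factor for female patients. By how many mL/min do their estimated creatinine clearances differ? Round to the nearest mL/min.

24 mL/min

Patient 1: CrCl = (140 − 57) × 48 / (72 × 0.9) = 3984.0 / 64.80 ≈ 61.5 mL/min
Patient 2: CrCl = (140 − 88) × 97.9 / (72 × 1.6) × 0.85 = 5090.8 / 115.20 × 0.85 ≈ 37.6 mL/min
|61.5 − 37.6| = 23.9 mL/min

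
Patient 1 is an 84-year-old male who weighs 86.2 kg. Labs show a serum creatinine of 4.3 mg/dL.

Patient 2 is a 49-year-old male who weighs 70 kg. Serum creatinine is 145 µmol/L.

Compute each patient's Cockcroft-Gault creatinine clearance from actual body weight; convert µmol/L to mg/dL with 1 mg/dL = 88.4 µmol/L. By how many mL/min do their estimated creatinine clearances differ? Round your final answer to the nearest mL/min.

38 mL/min

Patient 1: CrCl = (140 − 84) × 86.2 / (72 × 4.3) = 4827.2 / 309.60 ≈ 15.6 mL/min
Patient 2: SCr = 145 / 88.4 = 1.64 mg/dL
Patient 2: CrCl = (140 − 49) × 70 / (72 × 1.64) = 6370.0 / 118.08 ≈ 53.9 mL/min
|15.6 − 53.9| = 38.3 mL/min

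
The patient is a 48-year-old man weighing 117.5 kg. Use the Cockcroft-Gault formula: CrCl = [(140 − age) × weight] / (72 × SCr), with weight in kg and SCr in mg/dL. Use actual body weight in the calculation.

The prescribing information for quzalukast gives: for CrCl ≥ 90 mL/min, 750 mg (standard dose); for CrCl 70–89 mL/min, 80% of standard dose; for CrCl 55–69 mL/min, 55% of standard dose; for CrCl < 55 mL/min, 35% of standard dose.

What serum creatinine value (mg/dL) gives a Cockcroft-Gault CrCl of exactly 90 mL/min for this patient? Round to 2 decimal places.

Standard dose requires CrCl ≥ 90 mL/min.
Set (140 − 48) × 117.5 / (72 × SCr) = 90
SCr = (140 − 48) × 117.5 / (72 × 90) = 1.668 mg/dL

1.67 mg/dL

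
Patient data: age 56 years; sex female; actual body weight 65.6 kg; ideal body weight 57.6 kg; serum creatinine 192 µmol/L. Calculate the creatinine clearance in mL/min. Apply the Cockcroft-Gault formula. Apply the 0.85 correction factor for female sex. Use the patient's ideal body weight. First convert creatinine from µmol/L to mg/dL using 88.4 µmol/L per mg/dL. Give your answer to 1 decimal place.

SCr = 192 / 88.4 = 2.172 mg/dL
CrCl = (140 − 56) × 57.6 / (72 × 2.172) × 0.85 = 4838.4 / 156.38 × 0.85 ≈ 26.3 mL/min

26.3 mL/min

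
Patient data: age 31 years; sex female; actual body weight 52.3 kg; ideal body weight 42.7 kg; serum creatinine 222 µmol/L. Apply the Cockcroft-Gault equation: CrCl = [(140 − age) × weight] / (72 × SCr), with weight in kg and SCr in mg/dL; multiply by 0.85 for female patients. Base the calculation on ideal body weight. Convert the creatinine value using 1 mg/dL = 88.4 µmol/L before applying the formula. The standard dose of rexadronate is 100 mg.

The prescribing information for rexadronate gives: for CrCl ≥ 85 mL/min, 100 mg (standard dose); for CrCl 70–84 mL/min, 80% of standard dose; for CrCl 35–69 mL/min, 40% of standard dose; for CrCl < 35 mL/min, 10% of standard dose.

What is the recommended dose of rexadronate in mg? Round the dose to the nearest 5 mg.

SCr = 222 / 88.4 = 2.511 mg/dL
CrCl = (140 − 31) × 42.7 / (72 × 2.511) × 0.85 = 4654.3 / 180.79 × 0.85 ≈ 21.9 mL/min
CrCl ≈ 22 mL/min → bracket < 35 mL/min.
10% of 100 mg = 10 mg

10 mg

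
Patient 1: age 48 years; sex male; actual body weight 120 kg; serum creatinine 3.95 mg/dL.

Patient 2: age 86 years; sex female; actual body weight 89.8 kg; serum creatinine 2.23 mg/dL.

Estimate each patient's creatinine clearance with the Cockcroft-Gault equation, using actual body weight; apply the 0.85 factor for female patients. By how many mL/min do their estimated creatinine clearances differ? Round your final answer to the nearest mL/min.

13 mL/min

Patient 1: CrCl = (140 − 48) × 120 / (72 × 3.95) = 11040.0 / 284.40 ≈ 38.8 mL/min
Patient 2: CrCl = (140 − 86) × 89.8 / (72 × 2.23) × 0.85 = 4849.2 / 160.56 × 0.85 ≈ 25.7 mL/min
|38.8 − 25.7| = 13.1 mL/min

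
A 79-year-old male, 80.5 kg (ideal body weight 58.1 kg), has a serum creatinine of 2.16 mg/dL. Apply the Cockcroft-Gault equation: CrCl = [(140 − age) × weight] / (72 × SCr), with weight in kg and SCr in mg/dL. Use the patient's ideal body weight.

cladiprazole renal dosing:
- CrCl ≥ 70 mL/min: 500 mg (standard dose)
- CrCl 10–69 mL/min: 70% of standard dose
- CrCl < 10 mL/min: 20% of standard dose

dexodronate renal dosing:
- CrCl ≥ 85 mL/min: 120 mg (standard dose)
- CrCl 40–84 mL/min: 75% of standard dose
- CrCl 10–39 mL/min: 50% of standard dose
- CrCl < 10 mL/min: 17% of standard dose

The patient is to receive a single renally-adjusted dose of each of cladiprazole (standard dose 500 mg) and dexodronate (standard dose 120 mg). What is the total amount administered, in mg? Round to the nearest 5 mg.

CrCl = (140 − 79) × 58.1 / (72 × 2.16) = 3544.1 / 155.52 ≈ 22.8 mL/min
CrCl ≈ 23 mL/min.
cladiprazole: 10–69 mL/min → 70% of 500 mg = 350 mg.
dexodronate: 10–39 mL/min → 50% of 120 mg = 60 mg.
Total = 350 + 60 = 410 mg.

410 mg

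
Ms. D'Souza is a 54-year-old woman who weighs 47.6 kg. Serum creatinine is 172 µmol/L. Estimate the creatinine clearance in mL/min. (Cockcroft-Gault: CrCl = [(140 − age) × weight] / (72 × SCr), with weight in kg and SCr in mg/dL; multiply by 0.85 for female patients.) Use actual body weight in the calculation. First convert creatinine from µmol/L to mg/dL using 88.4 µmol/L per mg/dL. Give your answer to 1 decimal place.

24.8 mL/min

SCr = 172 / 88.4 = 1.946 mg/dL
CrCl = (140 − 54) × 47.6 / (72 × 1.946) × 0.85 = 4093.6 / 140.11 × 0.85 ≈ 24.8 mL/min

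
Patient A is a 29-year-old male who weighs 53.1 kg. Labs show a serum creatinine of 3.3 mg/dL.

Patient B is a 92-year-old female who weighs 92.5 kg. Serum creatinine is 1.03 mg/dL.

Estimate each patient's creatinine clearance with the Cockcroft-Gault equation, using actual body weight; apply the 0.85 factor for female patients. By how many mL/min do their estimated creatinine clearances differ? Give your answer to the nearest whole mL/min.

26 mL/min

Patient A: CrCl = (140 − 29) × 53.1 / (72 × 3.3) = 5894.1 / 237.60 ≈ 24.8 mL/min
Patient B: CrCl = (140 − 92) × 92.5 / (72 × 1.03) × 0.85 = 4440.0 / 74.16 × 0.85 ≈ 50.9 mL/min
|24.8 − 50.9| = 26.1 mL/min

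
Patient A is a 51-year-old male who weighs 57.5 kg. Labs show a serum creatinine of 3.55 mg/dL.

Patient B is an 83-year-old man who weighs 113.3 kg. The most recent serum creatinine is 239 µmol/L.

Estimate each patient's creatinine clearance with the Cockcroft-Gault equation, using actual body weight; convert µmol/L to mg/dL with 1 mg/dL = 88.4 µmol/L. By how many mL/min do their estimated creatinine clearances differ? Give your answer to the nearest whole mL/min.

13 mL/min

Patient A: CrCl = (140 − 51) × 57.5 / (72 × 3.55) = 5117.5 / 255.60 ≈ 20.0 mL/min
Patient B: SCr = 239 / 88.4 = 2.704 mg/dL
Patient B: CrCl = (140 − 83) × 113.3 / (72 × 2.704) = 6458.1 / 194.69 ≈ 33.2 mL/min
|20.0 − 33.2| = 13.2 mL/min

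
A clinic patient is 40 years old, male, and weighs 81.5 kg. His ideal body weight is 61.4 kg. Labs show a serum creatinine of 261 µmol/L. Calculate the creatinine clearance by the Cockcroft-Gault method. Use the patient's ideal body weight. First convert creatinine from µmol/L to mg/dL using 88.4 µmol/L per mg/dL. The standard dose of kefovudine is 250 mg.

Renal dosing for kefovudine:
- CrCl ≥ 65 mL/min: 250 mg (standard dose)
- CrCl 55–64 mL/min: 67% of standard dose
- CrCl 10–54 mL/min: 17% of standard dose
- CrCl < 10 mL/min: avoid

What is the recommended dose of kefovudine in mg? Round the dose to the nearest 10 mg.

SCr = 261 / 88.4 = 2.952 mg/dL
CrCl = (140 − 40) × 61.4 / (72 × 2.952) = 6140.0 / 212.54 ≈ 28.9 mL/min
CrCl ≈ 29 mL/min → bracket 10–54 mL/min.
17% of 250 mg = 42.5 mg → 40 mg

40 mg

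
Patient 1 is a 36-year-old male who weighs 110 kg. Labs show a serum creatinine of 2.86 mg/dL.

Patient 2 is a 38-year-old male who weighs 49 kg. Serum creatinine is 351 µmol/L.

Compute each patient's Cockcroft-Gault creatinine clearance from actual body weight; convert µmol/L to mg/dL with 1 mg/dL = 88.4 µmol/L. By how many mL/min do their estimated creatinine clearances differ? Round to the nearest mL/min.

Patient 1: CrCl = (140 − 36) × 110 / (72 × 2.86) = 11440.0 / 205.92 ≈ 55.6 mL/min
Patient 2: SCr = 351 / 88.4 = 3.971 mg/dL
Patient 2: CrCl = (140 − 38) × 49 / (72 × 3.971) = 4998.0 / 285.91 ≈ 17.5 mL/min
|55.6 − 17.5| = 38.1 mL/min

38 mL/min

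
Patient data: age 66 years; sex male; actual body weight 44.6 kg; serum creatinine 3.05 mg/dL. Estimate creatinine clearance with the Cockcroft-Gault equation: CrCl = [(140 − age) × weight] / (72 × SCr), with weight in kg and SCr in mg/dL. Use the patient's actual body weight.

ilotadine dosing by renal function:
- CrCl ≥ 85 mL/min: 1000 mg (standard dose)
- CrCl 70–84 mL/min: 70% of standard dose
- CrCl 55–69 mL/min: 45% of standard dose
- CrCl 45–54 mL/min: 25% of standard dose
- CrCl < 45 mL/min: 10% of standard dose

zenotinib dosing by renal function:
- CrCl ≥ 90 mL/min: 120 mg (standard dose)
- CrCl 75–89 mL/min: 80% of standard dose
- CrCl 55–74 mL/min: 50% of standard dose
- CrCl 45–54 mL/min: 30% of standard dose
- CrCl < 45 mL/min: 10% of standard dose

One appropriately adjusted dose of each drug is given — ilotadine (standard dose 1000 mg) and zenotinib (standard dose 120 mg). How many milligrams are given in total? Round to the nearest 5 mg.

CrCl = (140 − 66) × 44.6 / (72 × 3.05) = 3300.4 / 219.60 ≈ 15.0 mL/min
CrCl ≈ 15 mL/min.
ilotadine: < 45 mL/min → 10% of 1000 mg = 100 mg.
zenotinib: < 45 mL/min → 10% of 120 mg = 12 mg.
Total = 100 + 12 = 112 mg.

110 mg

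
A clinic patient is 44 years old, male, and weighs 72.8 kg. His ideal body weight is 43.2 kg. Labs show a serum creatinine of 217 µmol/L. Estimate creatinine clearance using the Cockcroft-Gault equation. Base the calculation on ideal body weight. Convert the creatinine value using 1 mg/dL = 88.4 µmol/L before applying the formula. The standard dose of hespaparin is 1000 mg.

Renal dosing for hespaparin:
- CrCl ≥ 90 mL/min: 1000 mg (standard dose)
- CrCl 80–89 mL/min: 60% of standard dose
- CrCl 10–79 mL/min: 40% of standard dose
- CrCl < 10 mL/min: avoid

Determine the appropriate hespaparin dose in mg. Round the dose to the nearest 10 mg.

400 mg

SCr = 217 / 88.4 = 2.455 mg/dL
CrCl = (140 − 44) × 43.2 / (72 × 2.455) = 4147.2 / 176.76 ≈ 23.5 mL/min
CrCl ≈ 23 mL/min → bracket 10–79 mL/min.
40% of 1000 mg = 400 mg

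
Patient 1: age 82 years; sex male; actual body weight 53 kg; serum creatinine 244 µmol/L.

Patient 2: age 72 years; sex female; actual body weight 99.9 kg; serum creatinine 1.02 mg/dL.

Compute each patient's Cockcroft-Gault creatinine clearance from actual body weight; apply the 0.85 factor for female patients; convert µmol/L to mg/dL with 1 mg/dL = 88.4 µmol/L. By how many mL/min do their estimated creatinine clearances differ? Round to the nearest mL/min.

Patient 1: SCr = 244 / 88.4 = 2.76 mg/dL
Patient 1: CrCl = (140 − 82) × 53 / (72 × 2.76) = 3074.0 / 198.72 ≈ 15.5 mL/min
Patient 2: CrCl = (140 − 72) × 99.9 / (72 × 1.02) × 0.85 = 6793.2 / 73.44 × 0.85 ≈ 78.6 mL/min
|15.5 − 78.6| = 63.1 mL/min

63 mL/min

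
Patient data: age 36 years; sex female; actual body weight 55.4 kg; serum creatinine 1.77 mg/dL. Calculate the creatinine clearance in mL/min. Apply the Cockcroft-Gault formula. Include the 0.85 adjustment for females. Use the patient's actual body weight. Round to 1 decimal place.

CrCl = (140 − 36) × 55.4 / (72 × 1.77) × 0.85 = 5761.6 / 127.44 × 0.85 ≈ 38.4 mL/min

38.4 mL/min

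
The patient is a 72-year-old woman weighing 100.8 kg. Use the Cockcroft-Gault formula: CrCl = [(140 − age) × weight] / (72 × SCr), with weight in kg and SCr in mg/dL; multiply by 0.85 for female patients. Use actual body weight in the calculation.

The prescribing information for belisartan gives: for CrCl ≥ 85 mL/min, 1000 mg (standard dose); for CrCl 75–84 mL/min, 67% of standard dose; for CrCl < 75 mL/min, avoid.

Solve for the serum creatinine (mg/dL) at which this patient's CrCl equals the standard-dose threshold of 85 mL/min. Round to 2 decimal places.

0.95 mg/dL

Standard dose requires CrCl ≥ 85 mL/min.
Set (140 − 72) × 100.8 × 0.85 / (72 × SCr) = 85
SCr = (140 − 72) × 100.8 × 0.85 / (72 × 85) = 0.952 mg/dL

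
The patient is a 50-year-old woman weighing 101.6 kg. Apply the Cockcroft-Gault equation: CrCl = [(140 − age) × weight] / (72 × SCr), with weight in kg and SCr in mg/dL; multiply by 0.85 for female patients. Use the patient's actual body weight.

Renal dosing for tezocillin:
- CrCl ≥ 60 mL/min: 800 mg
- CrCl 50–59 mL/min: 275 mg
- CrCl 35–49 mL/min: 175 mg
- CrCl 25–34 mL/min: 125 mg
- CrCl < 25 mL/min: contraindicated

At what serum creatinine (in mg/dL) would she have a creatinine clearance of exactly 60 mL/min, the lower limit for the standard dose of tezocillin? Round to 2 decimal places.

1.80 mg/dL

Standard dose requires CrCl ≥ 60 mL/min.
Set (140 − 50) × 101.6 × 0.85 / (72 × SCr) = 60
SCr = (140 − 50) × 101.6 × 0.85 / (72 × 60) = 1.799 mg/dL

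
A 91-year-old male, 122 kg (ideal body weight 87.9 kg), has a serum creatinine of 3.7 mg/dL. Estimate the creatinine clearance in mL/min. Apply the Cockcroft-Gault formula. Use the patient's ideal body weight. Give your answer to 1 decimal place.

16.2 mL/min

CrCl = (140 − 91) × 87.9 / (72 × 3.7) = 4307.1 / 266.40 ≈ 16.2 mL/min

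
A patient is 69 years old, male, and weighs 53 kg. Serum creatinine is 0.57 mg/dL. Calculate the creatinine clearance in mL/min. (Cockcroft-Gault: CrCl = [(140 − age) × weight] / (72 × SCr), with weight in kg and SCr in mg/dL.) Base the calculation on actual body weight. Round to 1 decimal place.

91.7 mL/min

CrCl = (140 − 69) × 53 / (72 × 0.57) = 3763.0 / 41.04 ≈ 91.7 mL/min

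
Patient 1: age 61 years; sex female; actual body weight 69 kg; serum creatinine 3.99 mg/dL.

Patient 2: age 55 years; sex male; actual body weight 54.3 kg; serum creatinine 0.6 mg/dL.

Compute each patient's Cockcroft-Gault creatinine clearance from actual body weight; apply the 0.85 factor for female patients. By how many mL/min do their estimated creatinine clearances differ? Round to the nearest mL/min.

91 mL/min

Patient 1: CrCl = (140 − 61) × 69 / (72 × 3.99) × 0.85 = 5451.0 / 287.28 × 0.85 ≈ 16.1 mL/min
Patient 2: CrCl = (140 − 55) × 54.3 / (72 × 0.6) = 4615.5 / 43.20 ≈ 106.8 mL/min
|16.1 − 106.8| = 90.7 mL/min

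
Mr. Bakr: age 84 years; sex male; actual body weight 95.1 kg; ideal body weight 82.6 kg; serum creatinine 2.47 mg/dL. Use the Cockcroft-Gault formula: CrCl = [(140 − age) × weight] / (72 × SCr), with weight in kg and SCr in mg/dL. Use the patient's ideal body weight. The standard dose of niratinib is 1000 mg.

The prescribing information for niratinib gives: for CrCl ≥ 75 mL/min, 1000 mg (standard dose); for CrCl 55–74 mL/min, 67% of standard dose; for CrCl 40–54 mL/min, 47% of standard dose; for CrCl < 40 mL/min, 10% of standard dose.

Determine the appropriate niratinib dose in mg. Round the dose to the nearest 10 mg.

CrCl = (140 − 84) × 82.6 / (72 × 2.47) = 4625.6 / 177.84 ≈ 26.0 mL/min
CrCl ≈ 26 mL/min → bracket < 40 mL/min.
10% of 1000 mg = 100 mg

100 mg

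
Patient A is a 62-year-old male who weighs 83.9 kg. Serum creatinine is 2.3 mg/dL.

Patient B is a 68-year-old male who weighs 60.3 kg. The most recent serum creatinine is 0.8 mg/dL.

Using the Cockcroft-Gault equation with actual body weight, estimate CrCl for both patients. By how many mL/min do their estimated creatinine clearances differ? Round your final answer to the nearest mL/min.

Patient A: CrCl = (140 − 62) × 83.9 / (72 × 2.3) = 6544.2 / 165.60 ≈ 39.5 mL/min
Patient B: CrCl = (140 − 68) × 60.3 / (72 × 0.8) = 4341.6 / 57.60 ≈ 75.4 mL/min
|39.5 − 75.4| = 35.9 mL/min

36 mL/min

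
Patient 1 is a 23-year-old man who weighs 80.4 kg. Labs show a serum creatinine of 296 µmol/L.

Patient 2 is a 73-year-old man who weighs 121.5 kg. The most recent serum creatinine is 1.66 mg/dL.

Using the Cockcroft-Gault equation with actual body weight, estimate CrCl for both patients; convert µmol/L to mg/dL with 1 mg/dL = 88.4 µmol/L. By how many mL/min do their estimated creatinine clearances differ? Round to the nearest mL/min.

29 mL/min

Patient 1: SCr = 296 / 88.4 = 3.348 mg/dL
Patient 1: CrCl = (140 − 23) × 80.4 / (72 × 3.348) = 9406.8 / 241.06 ≈ 39.0 mL/min
Patient 2: CrCl = (140 − 73) × 121.5 / (72 × 1.66) = 8140.5 / 119.52 ≈ 68.1 mL/min
|39.0 − 68.1| = 29.1 mL/min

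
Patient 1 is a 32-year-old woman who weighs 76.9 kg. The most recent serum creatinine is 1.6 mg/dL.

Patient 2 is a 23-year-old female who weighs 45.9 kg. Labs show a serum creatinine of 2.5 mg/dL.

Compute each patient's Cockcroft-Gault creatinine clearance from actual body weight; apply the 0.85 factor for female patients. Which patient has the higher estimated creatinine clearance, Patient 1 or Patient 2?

Patient 1: CrCl = (140 − 32) × 76.9 / (72 × 1.6) × 0.85 = 8305.2 / 115.20 × 0.85 ≈ 61.3 mL/min
Patient 2: CrCl = (140 − 23) × 45.9 / (72 × 2.5) × 0.85 = 5370.3 / 180.00 × 0.85 ≈ 25.4 mL/min
61.3 vs 25.4 mL/min → Patient 1 is higher.

Patient 1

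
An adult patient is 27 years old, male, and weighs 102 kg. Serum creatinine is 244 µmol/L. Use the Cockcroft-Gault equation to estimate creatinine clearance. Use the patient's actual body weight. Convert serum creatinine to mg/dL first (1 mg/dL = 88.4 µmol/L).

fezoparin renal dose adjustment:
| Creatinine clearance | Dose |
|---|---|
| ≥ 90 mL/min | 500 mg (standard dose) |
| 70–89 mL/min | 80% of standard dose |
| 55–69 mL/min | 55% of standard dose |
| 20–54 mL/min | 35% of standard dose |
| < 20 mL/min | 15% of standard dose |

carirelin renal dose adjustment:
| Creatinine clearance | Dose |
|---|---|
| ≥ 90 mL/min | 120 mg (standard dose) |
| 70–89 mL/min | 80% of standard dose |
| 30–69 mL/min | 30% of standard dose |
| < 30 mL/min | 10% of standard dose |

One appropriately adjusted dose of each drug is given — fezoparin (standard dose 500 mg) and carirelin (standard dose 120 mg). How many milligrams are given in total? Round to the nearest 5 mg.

SCr = 244 / 88.4 = 2.76 mg/dL
CrCl = (140 − 27) × 102 / (72 × 2.76) = 11526.0 / 198.72 ≈ 58.0 mL/min
CrCl ≈ 58 mL/min.
fezoparin: 55–69 mL/min → 55% of 500 mg = 275 mg.
carirelin: 30–69 mL/min → 30% of 120 mg = 36 mg.
Total = 275 + 36 = 311 mg.

310 mg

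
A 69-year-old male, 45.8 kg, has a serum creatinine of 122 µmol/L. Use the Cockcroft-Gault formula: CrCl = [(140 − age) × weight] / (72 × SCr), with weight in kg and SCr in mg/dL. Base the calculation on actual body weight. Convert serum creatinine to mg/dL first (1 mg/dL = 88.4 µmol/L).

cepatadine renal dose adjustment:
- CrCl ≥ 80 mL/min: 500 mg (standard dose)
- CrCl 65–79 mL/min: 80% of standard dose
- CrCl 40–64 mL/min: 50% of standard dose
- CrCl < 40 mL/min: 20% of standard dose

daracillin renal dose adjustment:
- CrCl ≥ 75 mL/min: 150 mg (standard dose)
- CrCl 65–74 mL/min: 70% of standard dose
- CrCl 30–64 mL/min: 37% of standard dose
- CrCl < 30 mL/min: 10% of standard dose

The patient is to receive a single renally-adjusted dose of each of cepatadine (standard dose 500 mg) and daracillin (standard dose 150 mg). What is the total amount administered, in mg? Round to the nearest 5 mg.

155 mg

SCr = 122 / 88.4 = 1.38 mg/dL
CrCl = (140 − 69) × 45.8 / (72 × 1.38) = 3251.8 / 99.36 ≈ 32.7 mL/min
CrCl ≈ 33 mL/min.
cepatadine: < 40 mL/min → 20% of 500 mg = 100 mg.
daracillin: 30–64 mL/min → 37% of 150 mg = 55.5 mg.
Total = 100 + 55.5 = 155.5 mg.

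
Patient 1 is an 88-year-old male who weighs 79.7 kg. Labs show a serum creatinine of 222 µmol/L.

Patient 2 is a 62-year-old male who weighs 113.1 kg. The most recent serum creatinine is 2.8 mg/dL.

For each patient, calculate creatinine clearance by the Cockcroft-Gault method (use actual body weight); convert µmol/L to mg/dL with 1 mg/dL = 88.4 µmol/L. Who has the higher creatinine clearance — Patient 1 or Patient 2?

Patient 2

Patient 1: SCr = 222 / 88.4 = 2.511 mg/dL
Patient 1: CrCl = (140 − 88) × 79.7 / (72 × 2.511) = 4144.4 / 180.79 ≈ 22.9 mL/min
Patient 2: CrCl = (140 − 62) × 113.1 / (72 × 2.8) = 8821.8 / 201.60 ≈ 43.8 mL/min
22.9 vs 43.8 mL/min → Patient 2 is higher.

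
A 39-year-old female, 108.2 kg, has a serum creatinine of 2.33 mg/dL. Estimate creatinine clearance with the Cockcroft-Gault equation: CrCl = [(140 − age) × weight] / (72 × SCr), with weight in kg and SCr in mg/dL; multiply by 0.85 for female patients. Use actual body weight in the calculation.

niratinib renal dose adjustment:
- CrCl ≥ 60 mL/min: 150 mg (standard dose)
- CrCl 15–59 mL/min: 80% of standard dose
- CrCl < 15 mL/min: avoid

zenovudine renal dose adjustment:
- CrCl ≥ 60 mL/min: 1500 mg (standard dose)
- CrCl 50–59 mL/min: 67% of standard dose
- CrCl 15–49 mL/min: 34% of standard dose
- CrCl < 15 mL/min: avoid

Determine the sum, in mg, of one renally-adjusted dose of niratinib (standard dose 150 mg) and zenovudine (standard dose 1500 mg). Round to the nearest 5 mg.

1125 mg

CrCl = (140 − 39) × 108.2 / (72 × 2.33) × 0.85 = 10928.2 / 167.76 × 0.85 ≈ 55.4 mL/min
CrCl ≈ 55 mL/min.
niratinib: 15–59 mL/min → 80% of 150 mg = 120 mg.
zenovudine: 50–59 mL/min → 67% of 1500 mg = 1005 mg.
Total = 120 + 1005 = 1125 mg.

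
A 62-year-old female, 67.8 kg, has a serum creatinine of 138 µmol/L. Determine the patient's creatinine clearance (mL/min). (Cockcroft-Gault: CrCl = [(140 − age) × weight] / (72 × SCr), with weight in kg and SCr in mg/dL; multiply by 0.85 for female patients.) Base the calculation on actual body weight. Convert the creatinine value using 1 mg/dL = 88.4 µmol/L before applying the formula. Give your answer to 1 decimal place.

40.0 mL/min

SCr = 138 / 88.4 = 1.561 mg/dL
CrCl = (140 − 62) × 67.8 / (72 × 1.561) × 0.85 = 5288.4 / 112.39 × 0.85 ≈ 40.0 mL/min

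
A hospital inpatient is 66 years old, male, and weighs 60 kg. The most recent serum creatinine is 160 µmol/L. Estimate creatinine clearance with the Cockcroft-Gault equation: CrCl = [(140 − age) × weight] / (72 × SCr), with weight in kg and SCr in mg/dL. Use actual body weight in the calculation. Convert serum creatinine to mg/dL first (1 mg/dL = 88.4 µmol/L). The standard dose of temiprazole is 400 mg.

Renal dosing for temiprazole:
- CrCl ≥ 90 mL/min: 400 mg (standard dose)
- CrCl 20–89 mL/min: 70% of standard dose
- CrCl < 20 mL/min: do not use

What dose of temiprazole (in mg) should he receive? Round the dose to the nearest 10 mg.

280 mg

SCr = 160 / 88.4 = 1.81 mg/dL
CrCl = (140 − 66) × 60 / (72 × 1.81) = 4440.0 / 130.32 ≈ 34.1 mL/min
CrCl ≈ 34 mL/min → bracket 20–89 mL/min.
70% of 400 mg = 280 mg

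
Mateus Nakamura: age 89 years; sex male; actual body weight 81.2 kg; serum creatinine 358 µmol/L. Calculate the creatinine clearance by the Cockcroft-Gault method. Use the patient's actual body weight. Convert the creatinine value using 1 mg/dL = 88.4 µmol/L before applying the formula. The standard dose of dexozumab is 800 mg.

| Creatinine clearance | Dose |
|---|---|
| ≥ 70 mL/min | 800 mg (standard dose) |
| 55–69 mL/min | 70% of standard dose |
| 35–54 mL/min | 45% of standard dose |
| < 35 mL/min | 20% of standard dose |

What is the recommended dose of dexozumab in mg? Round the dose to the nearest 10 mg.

SCr = 358 / 88.4 = 4.05 mg/dL
CrCl = (140 − 89) × 81.2 / (72 × 4.05) = 4141.2 / 291.60 ≈ 14.2 mL/min
CrCl ≈ 14 mL/min → bracket < 35 mL/min.
20% of 800 mg = 160 mg

160 mg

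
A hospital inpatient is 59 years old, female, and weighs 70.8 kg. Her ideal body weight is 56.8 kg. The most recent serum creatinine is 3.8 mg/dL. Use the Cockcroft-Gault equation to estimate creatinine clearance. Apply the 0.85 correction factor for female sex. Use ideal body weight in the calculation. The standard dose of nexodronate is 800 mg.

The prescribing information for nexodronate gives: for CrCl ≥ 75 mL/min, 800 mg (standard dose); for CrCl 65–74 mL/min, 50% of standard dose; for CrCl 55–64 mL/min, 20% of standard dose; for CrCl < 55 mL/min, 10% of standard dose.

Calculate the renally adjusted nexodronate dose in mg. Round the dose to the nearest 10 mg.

CrCl = (140 − 59) × 56.8 / (72 × 3.8) × 0.85 = 4600.8 / 273.60 × 0.85 ≈ 14.3 mL/min
CrCl ≈ 14 mL/min → bracket < 55 mL/min.
10% of 800 mg = 80 mg

80 mg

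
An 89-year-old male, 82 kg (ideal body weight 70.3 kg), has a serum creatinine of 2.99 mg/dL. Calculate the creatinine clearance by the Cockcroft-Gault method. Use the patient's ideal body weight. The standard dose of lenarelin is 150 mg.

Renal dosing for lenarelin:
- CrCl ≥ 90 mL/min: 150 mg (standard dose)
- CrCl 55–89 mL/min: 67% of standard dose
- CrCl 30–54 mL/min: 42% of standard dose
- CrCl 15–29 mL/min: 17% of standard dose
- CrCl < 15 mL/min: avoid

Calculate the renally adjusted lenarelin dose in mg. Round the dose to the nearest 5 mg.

CrCl = (140 − 89) × 70.3 / (72 × 2.99) = 3585.3 / 215.28 ≈ 16.7 mL/min
CrCl ≈ 17 mL/min → bracket 15–29 mL/min.
17% of 150 mg = 25.5 mg → 25 mg

25 mg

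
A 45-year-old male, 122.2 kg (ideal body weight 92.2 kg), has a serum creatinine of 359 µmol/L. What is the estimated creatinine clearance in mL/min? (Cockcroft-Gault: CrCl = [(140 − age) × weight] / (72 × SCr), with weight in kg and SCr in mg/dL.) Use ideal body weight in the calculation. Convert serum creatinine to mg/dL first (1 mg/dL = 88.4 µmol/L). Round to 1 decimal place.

30.0 mL/min

SCr = 359 / 88.4 = 4.061 mg/dL
CrCl = (140 − 45) × 92.2 / (72 × 4.061) = 8759.0 / 292.39 ≈ 30.0 mL/min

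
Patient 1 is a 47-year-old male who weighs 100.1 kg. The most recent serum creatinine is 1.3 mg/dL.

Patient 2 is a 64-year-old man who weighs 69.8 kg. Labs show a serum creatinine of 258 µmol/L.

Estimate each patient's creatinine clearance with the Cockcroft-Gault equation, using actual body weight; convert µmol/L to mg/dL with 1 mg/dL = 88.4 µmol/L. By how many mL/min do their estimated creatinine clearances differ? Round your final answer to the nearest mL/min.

74 mL/min

Patient 1: CrCl = (140 − 47) × 100.1 / (72 × 1.3) = 9309.3 / 93.60 ≈ 99.5 mL/min
Patient 2: SCr = 258 / 88.4 = 2.919 mg/dL
Patient 2: CrCl = (140 − 64) × 69.8 / (72 × 2.919) = 5304.8 / 210.17 ≈ 25.2 mL/min
|99.5 − 25.2| = 74.3 mL/min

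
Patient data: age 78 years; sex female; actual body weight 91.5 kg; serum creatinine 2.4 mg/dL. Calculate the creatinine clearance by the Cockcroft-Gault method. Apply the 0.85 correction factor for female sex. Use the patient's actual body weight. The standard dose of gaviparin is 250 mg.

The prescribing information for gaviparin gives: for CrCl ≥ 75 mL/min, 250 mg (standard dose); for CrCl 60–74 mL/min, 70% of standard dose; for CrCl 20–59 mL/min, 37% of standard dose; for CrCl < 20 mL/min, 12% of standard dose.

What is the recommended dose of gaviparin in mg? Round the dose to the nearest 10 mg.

90 mg

CrCl = (140 − 78) × 91.5 / (72 × 2.4) × 0.85 = 5673.0 / 172.80 × 0.85 ≈ 27.9 mL/min
CrCl ≈ 28 mL/min → bracket 20–59 mL/min.
37% of 250 mg = 92.5 mg → 90 mg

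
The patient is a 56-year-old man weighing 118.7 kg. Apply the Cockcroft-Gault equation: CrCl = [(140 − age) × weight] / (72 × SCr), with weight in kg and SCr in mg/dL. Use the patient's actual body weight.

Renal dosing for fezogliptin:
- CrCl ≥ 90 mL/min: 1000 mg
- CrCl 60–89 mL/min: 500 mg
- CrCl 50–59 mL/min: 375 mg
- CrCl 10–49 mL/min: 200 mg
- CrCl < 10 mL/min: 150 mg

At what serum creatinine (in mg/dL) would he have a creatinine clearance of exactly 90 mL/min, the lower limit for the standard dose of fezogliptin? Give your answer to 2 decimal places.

1.54 mg/dL

Standard dose requires CrCl ≥ 90 mL/min.
Set (140 − 56) × 118.7 / (72 × SCr) = 90
SCr = (140 − 56) × 118.7 / (72 × 90) = 1.539 mg/dL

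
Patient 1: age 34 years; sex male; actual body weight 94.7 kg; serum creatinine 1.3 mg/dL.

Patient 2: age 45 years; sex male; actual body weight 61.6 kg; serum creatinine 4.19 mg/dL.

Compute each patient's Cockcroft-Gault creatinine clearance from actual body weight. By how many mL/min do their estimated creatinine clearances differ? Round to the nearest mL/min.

Patient 1: CrCl = (140 − 34) × 94.7 / (72 × 1.3) = 10038.2 / 93.60 ≈ 107.2 mL/min
Patient 2: CrCl = (140 − 45) × 61.6 / (72 × 4.19) = 5852.0 / 301.68 ≈ 19.4 mL/min
|107.2 − 19.4| = 87.8 mL/min

88 mL/min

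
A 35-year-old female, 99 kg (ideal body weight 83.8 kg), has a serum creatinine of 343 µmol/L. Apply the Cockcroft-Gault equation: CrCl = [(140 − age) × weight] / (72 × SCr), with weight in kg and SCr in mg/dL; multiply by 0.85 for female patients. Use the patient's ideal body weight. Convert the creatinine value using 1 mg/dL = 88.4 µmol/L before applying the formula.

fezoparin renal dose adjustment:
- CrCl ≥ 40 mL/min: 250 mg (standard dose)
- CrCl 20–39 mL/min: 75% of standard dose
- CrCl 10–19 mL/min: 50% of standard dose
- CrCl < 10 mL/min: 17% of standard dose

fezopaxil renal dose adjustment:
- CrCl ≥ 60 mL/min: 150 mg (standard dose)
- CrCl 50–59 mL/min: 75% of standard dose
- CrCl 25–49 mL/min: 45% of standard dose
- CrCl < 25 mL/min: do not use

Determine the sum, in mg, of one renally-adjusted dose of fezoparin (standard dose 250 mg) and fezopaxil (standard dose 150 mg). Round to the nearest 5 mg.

SCr = 343 / 88.4 = 3.88 mg/dL
CrCl = (140 − 35) × 83.8 / (72 × 3.88) × 0.85 = 8799.0 / 279.36 × 0.85 ≈ 26.8 mL/min
CrCl ≈ 27 mL/min.
fezoparin: 20–39 mL/min → 75% of 250 mg = 187.5 mg.
fezopaxil: 25–49 mL/min → 45% of 150 mg = 67.5 mg.
Total = 187.5 + 67.5 = 255 mg.

255 mg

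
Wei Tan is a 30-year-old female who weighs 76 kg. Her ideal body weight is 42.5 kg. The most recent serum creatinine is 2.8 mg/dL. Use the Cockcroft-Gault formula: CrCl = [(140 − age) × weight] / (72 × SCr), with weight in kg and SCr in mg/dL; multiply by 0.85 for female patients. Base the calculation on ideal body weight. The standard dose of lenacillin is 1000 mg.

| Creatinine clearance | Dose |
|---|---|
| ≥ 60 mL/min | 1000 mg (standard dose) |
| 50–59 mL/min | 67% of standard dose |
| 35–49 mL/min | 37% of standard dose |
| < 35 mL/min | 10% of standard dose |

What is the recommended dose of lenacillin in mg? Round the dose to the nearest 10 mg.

100 mg

CrCl = (140 − 30) × 42.5 / (72 × 2.8) × 0.85 = 4675.0 / 201.60 × 0.85 ≈ 19.7 mL/min
CrCl ≈ 20 mL/min → bracket < 35 mL/min.
10% of 1000 mg = 100 mg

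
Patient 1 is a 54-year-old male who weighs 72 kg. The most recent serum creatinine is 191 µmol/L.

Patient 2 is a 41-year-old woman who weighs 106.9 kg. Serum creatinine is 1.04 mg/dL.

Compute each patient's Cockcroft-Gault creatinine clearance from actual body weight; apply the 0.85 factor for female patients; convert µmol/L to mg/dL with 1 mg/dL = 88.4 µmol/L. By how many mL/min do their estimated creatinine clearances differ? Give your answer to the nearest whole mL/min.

80 mL/min

Patient 1: SCr = 191 / 88.4 = 2.161 mg/dL
Patient 1: CrCl = (140 − 54) × 72 / (72 × 2.161) = 6192.0 / 155.59 ≈ 39.8 mL/min
Patient 2: CrCl = (140 − 41) × 106.9 / (72 × 1.04) × 0.85 = 10583.1 / 74.88 × 0.85 ≈ 120.1 mL/min
|39.8 − 120.1| = 80.3 mL/min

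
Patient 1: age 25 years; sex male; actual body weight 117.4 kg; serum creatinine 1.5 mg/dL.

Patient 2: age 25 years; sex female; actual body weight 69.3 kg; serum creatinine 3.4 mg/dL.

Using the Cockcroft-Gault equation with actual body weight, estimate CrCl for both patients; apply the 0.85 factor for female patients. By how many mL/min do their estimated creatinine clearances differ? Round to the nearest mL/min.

Patient 1: CrCl = (140 − 25) × 117.4 / (72 × 1.5) = 13501.0 / 108.00 ≈ 125.0 mL/min
Patient 2: CrCl = (140 − 25) × 69.3 / (72 × 3.4) × 0.85 = 7969.5 / 244.80 × 0.85 ≈ 27.7 mL/min
|125.0 − 27.7| = 97.3 mL/min

97 mL/min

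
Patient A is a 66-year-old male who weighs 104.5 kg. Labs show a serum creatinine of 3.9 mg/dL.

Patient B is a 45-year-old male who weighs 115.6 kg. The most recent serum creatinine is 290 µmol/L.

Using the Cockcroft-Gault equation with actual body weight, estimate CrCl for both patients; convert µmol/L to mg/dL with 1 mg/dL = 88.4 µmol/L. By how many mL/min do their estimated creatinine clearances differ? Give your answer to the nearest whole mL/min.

Patient A: CrCl = (140 − 66) × 104.5 / (72 × 3.9) = 7733.0 / 280.80 ≈ 27.5 mL/min
Patient B: SCr = 290 / 88.4 = 3.281 mg/dL
Patient B: CrCl = (140 − 45) × 115.6 / (72 × 3.281) = 10982.0 / 236.23 ≈ 46.5 mL/min
|27.5 − 46.5| = 19.0 mL/min

19 mL/min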